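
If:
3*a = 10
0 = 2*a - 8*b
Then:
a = 10/3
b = 5/6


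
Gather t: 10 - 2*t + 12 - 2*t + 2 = 24 - 4*t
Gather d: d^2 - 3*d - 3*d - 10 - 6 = d^2 - 6*d - 16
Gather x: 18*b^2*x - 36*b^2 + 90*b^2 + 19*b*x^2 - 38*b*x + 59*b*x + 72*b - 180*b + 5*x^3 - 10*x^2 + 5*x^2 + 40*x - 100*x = 54*b^2 - 108*b + 5*x^3 + x^2*(19*b - 5) + x*(18*b^2 + 21*b - 60)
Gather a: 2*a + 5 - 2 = 2*a + 3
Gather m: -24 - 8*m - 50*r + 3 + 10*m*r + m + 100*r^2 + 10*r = m*(10*r - 7) + 100*r^2 - 40*r - 21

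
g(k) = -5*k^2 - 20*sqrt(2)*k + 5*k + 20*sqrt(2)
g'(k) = -10*k - 20*sqrt(2) + 5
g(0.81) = 6.14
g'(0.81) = -31.38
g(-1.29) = 50.00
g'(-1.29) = -10.38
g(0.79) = 6.77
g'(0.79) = -31.18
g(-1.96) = 54.71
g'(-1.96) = -3.68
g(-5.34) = 10.04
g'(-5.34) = 30.12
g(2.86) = -79.21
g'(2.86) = -51.88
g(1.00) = 0.00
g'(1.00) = -33.28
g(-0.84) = 44.32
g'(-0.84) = -14.88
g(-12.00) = -412.30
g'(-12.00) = 96.72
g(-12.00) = -412.30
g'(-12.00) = 96.72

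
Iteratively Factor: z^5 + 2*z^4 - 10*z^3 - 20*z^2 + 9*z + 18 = (z - 3)*(z^4 + 5*z^3 + 5*z^2 - 5*z - 6) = (z - 3)*(z + 3)*(z^3 + 2*z^2 - z - 2) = (z - 3)*(z - 1)*(z + 3)*(z^2 + 3*z + 2) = (z - 3)*(z - 1)*(z + 1)*(z + 3)*(z + 2)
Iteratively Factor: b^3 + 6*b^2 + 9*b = (b)*(b^2 + 6*b + 9) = b*(b + 3)*(b + 3)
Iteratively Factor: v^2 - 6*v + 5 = (v - 5)*(v - 1)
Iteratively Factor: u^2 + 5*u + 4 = (u + 4)*(u + 1)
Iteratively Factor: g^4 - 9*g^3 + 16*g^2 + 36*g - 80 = (g - 4)*(g^3 - 5*g^2 - 4*g + 20) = (g - 5)*(g - 4)*(g^2 - 4) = (g - 5)*(g - 4)*(g + 2)*(g - 2)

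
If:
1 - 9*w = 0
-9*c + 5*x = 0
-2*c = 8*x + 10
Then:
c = -25/41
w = 1/9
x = -45/41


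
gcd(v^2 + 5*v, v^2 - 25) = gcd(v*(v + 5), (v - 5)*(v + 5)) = v + 5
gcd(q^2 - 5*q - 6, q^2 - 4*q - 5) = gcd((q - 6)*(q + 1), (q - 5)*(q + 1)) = q + 1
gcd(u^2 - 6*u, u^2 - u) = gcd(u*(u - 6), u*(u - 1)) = u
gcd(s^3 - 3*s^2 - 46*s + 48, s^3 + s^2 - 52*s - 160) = s - 8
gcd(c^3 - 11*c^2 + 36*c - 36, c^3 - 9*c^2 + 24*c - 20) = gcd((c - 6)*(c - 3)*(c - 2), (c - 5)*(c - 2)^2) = c - 2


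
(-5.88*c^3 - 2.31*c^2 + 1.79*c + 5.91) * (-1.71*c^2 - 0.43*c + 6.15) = 10.0548*c^5 + 6.4785*c^4 - 38.2296*c^3 - 25.0823*c^2 + 8.4672*c + 36.3465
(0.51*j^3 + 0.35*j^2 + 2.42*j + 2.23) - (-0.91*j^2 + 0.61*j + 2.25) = 0.51*j^3 + 1.26*j^2 + 1.81*j - 0.02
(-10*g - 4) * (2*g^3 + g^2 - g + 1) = -20*g^4 - 18*g^3 + 6*g^2 - 6*g - 4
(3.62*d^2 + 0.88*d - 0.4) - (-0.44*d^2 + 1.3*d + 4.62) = 4.06*d^2 - 0.42*d - 5.02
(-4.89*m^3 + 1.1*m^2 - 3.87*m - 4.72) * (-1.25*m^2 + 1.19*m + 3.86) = 6.1125*m^5 - 7.1941*m^4 - 12.7289*m^3 + 5.5407*m^2 - 20.555*m - 18.2192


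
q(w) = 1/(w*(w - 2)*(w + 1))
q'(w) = -1/(w*(w - 2)*(w + 1)^2) - 1/(w*(w - 2)^2*(w + 1)) - 1/(w^2*(w - 2)*(w + 1)) = (-w*(w - 2) - w*(w + 1) - (w - 2)*(w + 1))/(w^2*(w - 2)^2*(w + 1)^2)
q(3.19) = 0.06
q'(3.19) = -0.09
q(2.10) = 1.54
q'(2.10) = -16.59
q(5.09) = 0.01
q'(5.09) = -0.01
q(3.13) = 0.07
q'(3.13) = -0.10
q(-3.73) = -0.02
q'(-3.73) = -0.01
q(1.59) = -0.59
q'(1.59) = -0.84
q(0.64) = -0.70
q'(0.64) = 1.01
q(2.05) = 3.20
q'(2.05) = -66.58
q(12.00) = 0.00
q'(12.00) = 0.00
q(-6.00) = 0.00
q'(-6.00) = 0.00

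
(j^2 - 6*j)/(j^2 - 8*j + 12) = j/(j - 2)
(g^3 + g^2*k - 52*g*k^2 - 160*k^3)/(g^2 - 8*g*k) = g + 9*k + 20*k^2/g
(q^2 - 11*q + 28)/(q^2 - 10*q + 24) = (q - 7)/(q - 6)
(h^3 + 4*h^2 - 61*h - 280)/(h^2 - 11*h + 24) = (h^2 + 12*h + 35)/(h - 3)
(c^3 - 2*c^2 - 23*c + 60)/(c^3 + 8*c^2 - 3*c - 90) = (c - 4)/(c + 6)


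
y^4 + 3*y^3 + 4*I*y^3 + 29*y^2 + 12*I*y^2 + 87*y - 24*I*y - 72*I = (y + 3)*(y - 3*I)*(y - I)*(y + 8*I)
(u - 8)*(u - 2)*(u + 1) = u^3 - 9*u^2 + 6*u + 16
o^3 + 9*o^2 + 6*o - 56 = (o - 2)*(o + 4)*(o + 7)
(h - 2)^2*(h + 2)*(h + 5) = h^4 + 3*h^3 - 14*h^2 - 12*h + 40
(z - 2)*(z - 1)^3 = z^4 - 5*z^3 + 9*z^2 - 7*z + 2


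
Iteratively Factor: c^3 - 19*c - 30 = (c + 3)*(c^2 - 3*c - 10) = (c + 2)*(c + 3)*(c - 5)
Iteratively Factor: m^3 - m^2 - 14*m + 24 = (m - 2)*(m^2 + m - 12) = (m - 2)*(m + 4)*(m - 3)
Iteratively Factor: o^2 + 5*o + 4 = (o + 4)*(o + 1)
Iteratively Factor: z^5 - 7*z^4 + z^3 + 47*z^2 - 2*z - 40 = (z + 1)*(z^4 - 8*z^3 + 9*z^2 + 38*z - 40) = (z - 5)*(z + 1)*(z^3 - 3*z^2 - 6*z + 8) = (z - 5)*(z + 1)*(z + 2)*(z^2 - 5*z + 4) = (z - 5)*(z - 1)*(z + 1)*(z + 2)*(z - 4)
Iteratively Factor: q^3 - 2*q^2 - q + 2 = (q - 2)*(q^2 - 1) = (q - 2)*(q + 1)*(q - 1)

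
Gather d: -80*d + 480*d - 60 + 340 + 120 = 400*d + 400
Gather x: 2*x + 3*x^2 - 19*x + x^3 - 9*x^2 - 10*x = x^3 - 6*x^2 - 27*x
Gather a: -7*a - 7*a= -14*a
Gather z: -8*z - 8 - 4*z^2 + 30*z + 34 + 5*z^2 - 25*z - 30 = z^2 - 3*z - 4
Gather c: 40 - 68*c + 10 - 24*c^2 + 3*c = -24*c^2 - 65*c + 50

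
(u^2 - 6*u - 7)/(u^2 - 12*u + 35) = (u + 1)/(u - 5)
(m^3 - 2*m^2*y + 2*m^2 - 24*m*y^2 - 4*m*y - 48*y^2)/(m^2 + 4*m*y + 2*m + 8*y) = m - 6*y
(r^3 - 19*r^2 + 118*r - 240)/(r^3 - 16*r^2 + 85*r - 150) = (r - 8)/(r - 5)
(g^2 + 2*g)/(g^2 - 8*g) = (g + 2)/(g - 8)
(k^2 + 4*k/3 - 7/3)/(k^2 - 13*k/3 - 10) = (-3*k^2 - 4*k + 7)/(-3*k^2 + 13*k + 30)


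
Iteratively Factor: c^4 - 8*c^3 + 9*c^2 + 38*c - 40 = (c + 2)*(c^3 - 10*c^2 + 29*c - 20) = (c - 4)*(c + 2)*(c^2 - 6*c + 5) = (c - 4)*(c - 1)*(c + 2)*(c - 5)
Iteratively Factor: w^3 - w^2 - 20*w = (w + 4)*(w^2 - 5*w) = w*(w + 4)*(w - 5)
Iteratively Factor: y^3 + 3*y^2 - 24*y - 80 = (y + 4)*(y^2 - y - 20) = (y + 4)^2*(y - 5)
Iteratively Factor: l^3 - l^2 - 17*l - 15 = (l - 5)*(l^2 + 4*l + 3) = (l - 5)*(l + 1)*(l + 3)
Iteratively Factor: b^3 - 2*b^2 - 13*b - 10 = (b + 1)*(b^2 - 3*b - 10) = (b - 5)*(b + 1)*(b + 2)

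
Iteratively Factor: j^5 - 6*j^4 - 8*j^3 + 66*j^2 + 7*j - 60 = (j + 3)*(j^4 - 9*j^3 + 19*j^2 + 9*j - 20) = (j - 1)*(j + 3)*(j^3 - 8*j^2 + 11*j + 20) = (j - 4)*(j - 1)*(j + 3)*(j^2 - 4*j - 5) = (j - 4)*(j - 1)*(j + 1)*(j + 3)*(j - 5)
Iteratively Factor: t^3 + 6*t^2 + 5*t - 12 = (t + 3)*(t^2 + 3*t - 4) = (t + 3)*(t + 4)*(t - 1)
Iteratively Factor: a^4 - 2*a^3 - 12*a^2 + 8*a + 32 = (a - 4)*(a^3 + 2*a^2 - 4*a - 8) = (a - 4)*(a + 2)*(a^2 - 4) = (a - 4)*(a + 2)^2*(a - 2)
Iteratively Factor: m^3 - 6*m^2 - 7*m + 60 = (m + 3)*(m^2 - 9*m + 20) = (m - 4)*(m + 3)*(m - 5)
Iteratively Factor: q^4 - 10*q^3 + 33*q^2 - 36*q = (q - 4)*(q^3 - 6*q^2 + 9*q) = q*(q - 4)*(q^2 - 6*q + 9) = q*(q - 4)*(q - 3)*(q - 3)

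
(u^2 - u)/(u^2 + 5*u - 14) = u*(u - 1)/(u^2 + 5*u - 14)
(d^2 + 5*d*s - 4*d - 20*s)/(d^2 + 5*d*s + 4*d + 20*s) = (d - 4)/(d + 4)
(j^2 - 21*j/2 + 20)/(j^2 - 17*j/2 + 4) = (2*j - 5)/(2*j - 1)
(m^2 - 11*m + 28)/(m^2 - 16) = (m - 7)/(m + 4)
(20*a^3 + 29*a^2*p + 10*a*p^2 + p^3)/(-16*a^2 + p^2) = (5*a^2 + 6*a*p + p^2)/(-4*a + p)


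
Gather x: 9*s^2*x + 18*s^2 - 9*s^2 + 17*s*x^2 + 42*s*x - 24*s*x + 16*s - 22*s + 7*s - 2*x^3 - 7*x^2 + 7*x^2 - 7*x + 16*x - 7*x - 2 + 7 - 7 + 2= 9*s^2 + 17*s*x^2 + s - 2*x^3 + x*(9*s^2 + 18*s + 2)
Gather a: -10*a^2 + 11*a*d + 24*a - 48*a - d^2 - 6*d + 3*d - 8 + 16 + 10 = -10*a^2 + a*(11*d - 24) - d^2 - 3*d + 18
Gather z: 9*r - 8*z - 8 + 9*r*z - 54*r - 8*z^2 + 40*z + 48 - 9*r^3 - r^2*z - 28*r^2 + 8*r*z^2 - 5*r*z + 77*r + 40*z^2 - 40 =-9*r^3 - 28*r^2 + 32*r + z^2*(8*r + 32) + z*(-r^2 + 4*r + 32)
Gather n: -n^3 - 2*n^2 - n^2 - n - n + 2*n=-n^3 - 3*n^2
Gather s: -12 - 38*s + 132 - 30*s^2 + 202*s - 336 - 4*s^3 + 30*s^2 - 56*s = -4*s^3 + 108*s - 216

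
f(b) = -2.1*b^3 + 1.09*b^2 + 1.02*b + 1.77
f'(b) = -6.3*b^2 + 2.18*b + 1.02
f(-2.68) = 47.29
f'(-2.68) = -50.07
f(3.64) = -81.36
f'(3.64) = -74.52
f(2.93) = -38.71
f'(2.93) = -46.68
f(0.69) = 2.30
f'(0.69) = -0.48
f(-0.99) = 3.87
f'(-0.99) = -7.31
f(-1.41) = 8.39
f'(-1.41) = -14.58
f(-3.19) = 77.78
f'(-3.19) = -70.04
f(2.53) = -22.68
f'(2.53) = -33.79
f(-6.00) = 488.49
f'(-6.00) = -238.86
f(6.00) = -406.47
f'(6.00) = -212.70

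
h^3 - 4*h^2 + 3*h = h*(h - 3)*(h - 1)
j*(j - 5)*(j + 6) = j^3 + j^2 - 30*j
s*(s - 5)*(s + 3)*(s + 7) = s^4 + 5*s^3 - 29*s^2 - 105*s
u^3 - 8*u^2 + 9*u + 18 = (u - 6)*(u - 3)*(u + 1)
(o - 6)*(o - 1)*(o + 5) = o^3 - 2*o^2 - 29*o + 30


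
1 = 1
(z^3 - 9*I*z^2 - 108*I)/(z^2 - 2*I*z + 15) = (z^2 - 12*I*z - 36)/(z - 5*I)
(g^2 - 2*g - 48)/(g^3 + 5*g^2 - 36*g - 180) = (g - 8)/(g^2 - g - 30)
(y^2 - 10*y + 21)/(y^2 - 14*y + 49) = (y - 3)/(y - 7)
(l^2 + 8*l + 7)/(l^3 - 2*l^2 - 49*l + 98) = (l + 1)/(l^2 - 9*l + 14)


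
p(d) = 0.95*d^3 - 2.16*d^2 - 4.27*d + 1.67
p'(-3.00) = 34.34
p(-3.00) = -30.61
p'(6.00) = 72.41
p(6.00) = 103.49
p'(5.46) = 57.11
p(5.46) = 68.60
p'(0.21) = -5.05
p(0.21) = 0.69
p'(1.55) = -4.12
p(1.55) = -6.60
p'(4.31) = 30.05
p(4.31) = 19.20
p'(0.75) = -5.91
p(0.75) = -2.35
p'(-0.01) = -4.23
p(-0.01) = 1.71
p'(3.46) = 14.90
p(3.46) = 0.39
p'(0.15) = -4.85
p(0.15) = 0.98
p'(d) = 2.85*d^2 - 4.32*d - 4.27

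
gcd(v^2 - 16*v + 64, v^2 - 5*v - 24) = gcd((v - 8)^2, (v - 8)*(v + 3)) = v - 8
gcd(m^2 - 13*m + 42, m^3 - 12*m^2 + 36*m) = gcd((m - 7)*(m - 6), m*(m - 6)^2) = m - 6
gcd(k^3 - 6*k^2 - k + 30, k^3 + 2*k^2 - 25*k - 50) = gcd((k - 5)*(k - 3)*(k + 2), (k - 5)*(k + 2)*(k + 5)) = k^2 - 3*k - 10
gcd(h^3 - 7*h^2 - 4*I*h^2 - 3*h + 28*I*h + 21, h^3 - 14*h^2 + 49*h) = h - 7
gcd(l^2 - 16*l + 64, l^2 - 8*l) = l - 8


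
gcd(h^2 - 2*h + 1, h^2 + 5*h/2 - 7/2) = h - 1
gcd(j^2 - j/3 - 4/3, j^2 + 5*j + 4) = j + 1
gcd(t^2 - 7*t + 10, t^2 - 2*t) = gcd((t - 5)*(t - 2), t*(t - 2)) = t - 2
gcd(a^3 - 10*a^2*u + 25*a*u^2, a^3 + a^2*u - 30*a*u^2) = -a^2 + 5*a*u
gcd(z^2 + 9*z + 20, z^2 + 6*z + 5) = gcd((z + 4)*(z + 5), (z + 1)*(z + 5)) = z + 5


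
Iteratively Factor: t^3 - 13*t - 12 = (t + 3)*(t^2 - 3*t - 4) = (t - 4)*(t + 3)*(t + 1)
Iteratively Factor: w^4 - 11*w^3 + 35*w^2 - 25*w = (w - 5)*(w^3 - 6*w^2 + 5*w) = w*(w - 5)*(w^2 - 6*w + 5) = w*(w - 5)*(w - 1)*(w - 5)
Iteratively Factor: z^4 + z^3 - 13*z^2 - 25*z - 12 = (z + 1)*(z^3 - 13*z - 12) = (z - 4)*(z + 1)*(z^2 + 4*z + 3) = (z - 4)*(z + 1)^2*(z + 3)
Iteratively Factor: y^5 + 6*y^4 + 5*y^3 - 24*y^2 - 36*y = (y - 2)*(y^4 + 8*y^3 + 21*y^2 + 18*y) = (y - 2)*(y + 2)*(y^3 + 6*y^2 + 9*y) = (y - 2)*(y + 2)*(y + 3)*(y^2 + 3*y) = y*(y - 2)*(y + 2)*(y + 3)*(y + 3)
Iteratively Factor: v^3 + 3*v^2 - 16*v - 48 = (v + 4)*(v^2 - v - 12) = (v - 4)*(v + 4)*(v + 3)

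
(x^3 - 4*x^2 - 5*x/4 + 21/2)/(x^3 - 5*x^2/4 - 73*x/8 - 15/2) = 2*(2*x^2 - 11*x + 14)/(4*x^2 - 11*x - 20)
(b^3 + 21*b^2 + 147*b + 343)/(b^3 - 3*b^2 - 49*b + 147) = (b^2 + 14*b + 49)/(b^2 - 10*b + 21)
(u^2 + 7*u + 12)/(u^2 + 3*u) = (u + 4)/u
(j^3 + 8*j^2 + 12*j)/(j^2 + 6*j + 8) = j*(j + 6)/(j + 4)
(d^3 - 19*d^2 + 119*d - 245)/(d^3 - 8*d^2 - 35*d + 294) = (d - 5)/(d + 6)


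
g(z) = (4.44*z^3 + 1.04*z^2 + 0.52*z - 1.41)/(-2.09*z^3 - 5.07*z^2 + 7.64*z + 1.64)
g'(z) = (6.27*z^2 + 10.14*z - 7.64)*(4.44*z^3 + 1.04*z^2 + 0.52*z - 1.41)/(-2.09*z^3 - 5.07*z^2 + 7.64*z + 1.64)^2 + (13.32*z^2 + 2.08*z + 0.52)/(-2.09*z^3 - 5.07*z^2 + 7.64*z + 1.64) = (-20.3372*z^4 + 70.0168*z^3 + 23.5861*z^2 - 10.8862*z + 11.6252)/(4.3681*z^6 + 21.1926*z^5 - 6.2303*z^4 - 84.3248*z^3 + 41.74*z^2 + 25.0592*z + 2.6896)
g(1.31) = -6.30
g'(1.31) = 44.16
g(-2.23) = 2.68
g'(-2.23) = -3.71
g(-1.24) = 0.77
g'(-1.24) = -0.89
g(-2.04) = 2.07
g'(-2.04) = -2.72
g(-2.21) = 2.60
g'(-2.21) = -3.58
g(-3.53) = -54.16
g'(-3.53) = -501.89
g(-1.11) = 0.66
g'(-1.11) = -0.71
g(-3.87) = -14.19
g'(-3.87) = -27.51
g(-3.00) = 10.83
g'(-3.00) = -29.88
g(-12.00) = -2.70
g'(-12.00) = -0.07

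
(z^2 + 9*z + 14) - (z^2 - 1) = 9*z + 15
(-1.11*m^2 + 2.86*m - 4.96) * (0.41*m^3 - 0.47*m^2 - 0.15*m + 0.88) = -0.4551*m^5 + 1.6943*m^4 - 3.2113*m^3 + 0.9254*m^2 + 3.2608*m - 4.3648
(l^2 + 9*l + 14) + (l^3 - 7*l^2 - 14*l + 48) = l^3 - 6*l^2 - 5*l + 62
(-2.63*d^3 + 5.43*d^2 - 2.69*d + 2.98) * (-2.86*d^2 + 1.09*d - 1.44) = 7.5218*d^5 - 18.3965*d^4 + 17.3993*d^3 - 19.2741*d^2 + 7.1218*d - 4.2912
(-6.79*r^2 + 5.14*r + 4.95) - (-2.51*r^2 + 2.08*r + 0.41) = -4.28*r^2 + 3.06*r + 4.54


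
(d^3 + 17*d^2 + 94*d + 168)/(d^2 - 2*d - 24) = (d^2 + 13*d + 42)/(d - 6)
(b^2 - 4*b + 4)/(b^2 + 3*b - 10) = (b - 2)/(b + 5)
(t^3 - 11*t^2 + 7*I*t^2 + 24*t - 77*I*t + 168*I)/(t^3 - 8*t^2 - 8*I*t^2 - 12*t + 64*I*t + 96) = (t^2 + t*(-3 + 7*I) - 21*I)/(t^2 - 8*I*t - 12)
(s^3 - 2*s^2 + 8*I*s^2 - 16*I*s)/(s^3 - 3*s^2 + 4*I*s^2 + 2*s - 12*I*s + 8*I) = s*(s + 8*I)/(s^2 + s*(-1 + 4*I) - 4*I)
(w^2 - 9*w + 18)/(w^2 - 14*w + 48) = (w - 3)/(w - 8)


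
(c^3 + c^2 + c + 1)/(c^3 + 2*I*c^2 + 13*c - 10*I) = (c^2 + c*(1 + I) + I)/(c^2 + 3*I*c + 10)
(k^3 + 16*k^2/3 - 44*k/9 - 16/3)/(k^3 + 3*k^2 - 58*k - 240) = (9*k^2 - 6*k - 8)/(9*(k^2 - 3*k - 40))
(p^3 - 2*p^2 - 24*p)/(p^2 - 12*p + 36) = p*(p + 4)/(p - 6)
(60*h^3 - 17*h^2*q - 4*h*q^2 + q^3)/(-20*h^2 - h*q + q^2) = -3*h + q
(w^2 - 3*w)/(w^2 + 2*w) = (w - 3)/(w + 2)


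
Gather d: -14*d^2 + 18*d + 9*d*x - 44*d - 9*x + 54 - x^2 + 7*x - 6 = -14*d^2 + d*(9*x - 26) - x^2 - 2*x + 48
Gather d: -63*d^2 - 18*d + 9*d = -63*d^2 - 9*d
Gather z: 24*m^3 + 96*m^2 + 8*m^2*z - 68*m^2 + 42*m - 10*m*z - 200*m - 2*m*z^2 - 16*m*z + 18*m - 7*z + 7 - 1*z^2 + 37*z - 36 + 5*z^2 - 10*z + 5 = 24*m^3 + 28*m^2 - 140*m + z^2*(4 - 2*m) + z*(8*m^2 - 26*m + 20) - 24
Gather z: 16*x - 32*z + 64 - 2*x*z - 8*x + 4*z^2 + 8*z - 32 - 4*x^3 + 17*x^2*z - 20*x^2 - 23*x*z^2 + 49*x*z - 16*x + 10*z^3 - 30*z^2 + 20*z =-4*x^3 - 20*x^2 - 8*x + 10*z^3 + z^2*(-23*x - 26) + z*(17*x^2 + 47*x - 4) + 32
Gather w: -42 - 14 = -56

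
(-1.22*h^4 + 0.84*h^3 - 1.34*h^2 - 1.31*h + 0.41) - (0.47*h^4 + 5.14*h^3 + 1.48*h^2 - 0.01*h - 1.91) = -1.69*h^4 - 4.3*h^3 - 2.82*h^2 - 1.3*h + 2.32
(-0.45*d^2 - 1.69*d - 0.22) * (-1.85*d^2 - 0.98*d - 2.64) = 0.8325*d^4 + 3.5675*d^3 + 3.2512*d^2 + 4.6772*d + 0.5808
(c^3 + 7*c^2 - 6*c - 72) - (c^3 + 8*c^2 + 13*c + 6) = -c^2 - 19*c - 78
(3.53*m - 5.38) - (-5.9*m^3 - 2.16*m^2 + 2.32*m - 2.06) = 5.9*m^3 + 2.16*m^2 + 1.21*m - 3.32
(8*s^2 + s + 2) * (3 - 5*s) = -40*s^3 + 19*s^2 - 7*s + 6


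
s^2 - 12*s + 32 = (s - 8)*(s - 4)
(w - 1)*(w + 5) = w^2 + 4*w - 5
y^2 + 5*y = y*(y + 5)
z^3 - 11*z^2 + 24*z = z*(z - 8)*(z - 3)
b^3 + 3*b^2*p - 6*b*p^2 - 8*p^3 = (b - 2*p)*(b + p)*(b + 4*p)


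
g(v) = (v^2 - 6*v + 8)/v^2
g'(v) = (2*v - 6)/v^2 - 2*(v^2 - 6*v + 8)/v^3 = 2*(3*v - 8)/v^3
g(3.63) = -0.05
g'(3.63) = 0.12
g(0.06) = 2123.22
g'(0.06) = -72407.41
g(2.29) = -0.09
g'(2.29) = -0.19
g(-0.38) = 72.19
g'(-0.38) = 333.14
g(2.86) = -0.12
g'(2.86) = 0.05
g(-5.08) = 2.49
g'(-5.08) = 0.35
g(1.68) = 0.26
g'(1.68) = -1.25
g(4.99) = 0.12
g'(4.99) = 0.11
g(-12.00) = 1.56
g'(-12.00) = 0.05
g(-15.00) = 1.44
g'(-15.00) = 0.03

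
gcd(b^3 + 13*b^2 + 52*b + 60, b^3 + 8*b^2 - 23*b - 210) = b + 6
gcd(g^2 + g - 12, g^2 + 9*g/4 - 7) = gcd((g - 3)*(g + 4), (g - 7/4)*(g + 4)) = g + 4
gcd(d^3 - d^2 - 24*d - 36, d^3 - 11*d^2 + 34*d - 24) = d - 6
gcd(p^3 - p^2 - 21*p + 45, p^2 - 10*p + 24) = 1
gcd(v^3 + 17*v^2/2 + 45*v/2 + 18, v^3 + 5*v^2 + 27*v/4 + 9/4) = v^2 + 9*v/2 + 9/2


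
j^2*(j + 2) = j^3 + 2*j^2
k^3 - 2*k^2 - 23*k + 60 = (k - 4)*(k - 3)*(k + 5)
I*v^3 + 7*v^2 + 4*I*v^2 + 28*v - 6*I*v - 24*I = (v + 4)*(v - 6*I)*(I*v + 1)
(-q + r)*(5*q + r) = -5*q^2 + 4*q*r + r^2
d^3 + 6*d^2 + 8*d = d*(d + 2)*(d + 4)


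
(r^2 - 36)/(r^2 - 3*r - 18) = (r + 6)/(r + 3)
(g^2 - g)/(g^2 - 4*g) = (g - 1)/(g - 4)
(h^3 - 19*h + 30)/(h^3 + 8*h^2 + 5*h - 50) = (h - 3)/(h + 5)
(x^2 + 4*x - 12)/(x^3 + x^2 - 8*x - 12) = (x^2 + 4*x - 12)/(x^3 + x^2 - 8*x - 12)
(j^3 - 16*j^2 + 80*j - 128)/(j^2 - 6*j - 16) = (j^2 - 8*j + 16)/(j + 2)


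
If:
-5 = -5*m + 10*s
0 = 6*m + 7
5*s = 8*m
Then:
No Solution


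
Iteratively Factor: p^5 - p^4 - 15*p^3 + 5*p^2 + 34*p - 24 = (p - 4)*(p^4 + 3*p^3 - 3*p^2 - 7*p + 6) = (p - 4)*(p + 2)*(p^3 + p^2 - 5*p + 3) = (p - 4)*(p - 1)*(p + 2)*(p^2 + 2*p - 3) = (p - 4)*(p - 1)^2*(p + 2)*(p + 3)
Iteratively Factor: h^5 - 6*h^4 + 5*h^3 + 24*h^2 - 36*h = (h - 3)*(h^4 - 3*h^3 - 4*h^2 + 12*h) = h*(h - 3)*(h^3 - 3*h^2 - 4*h + 12) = h*(h - 3)*(h - 2)*(h^2 - h - 6) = h*(h - 3)*(h - 2)*(h + 2)*(h - 3)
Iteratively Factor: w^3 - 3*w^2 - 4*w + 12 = (w + 2)*(w^2 - 5*w + 6) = (w - 2)*(w + 2)*(w - 3)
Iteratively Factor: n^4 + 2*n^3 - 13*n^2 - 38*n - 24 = (n - 4)*(n^3 + 6*n^2 + 11*n + 6) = (n - 4)*(n + 3)*(n^2 + 3*n + 2) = (n - 4)*(n + 1)*(n + 3)*(n + 2)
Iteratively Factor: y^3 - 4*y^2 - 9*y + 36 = (y + 3)*(y^2 - 7*y + 12) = (y - 4)*(y + 3)*(y - 3)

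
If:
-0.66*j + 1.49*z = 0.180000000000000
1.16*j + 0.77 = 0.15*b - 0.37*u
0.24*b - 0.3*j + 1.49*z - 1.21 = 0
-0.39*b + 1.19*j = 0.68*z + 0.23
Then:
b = 2.27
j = 1.35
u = -5.39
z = 0.72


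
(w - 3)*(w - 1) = w^2 - 4*w + 3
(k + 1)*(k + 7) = k^2 + 8*k + 7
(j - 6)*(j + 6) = j^2 - 36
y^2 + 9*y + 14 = (y + 2)*(y + 7)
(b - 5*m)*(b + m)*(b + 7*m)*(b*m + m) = b^4*m + 3*b^3*m^2 + b^3*m - 33*b^2*m^3 + 3*b^2*m^2 - 35*b*m^4 - 33*b*m^3 - 35*m^4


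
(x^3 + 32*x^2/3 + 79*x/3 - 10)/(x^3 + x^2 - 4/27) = 9*(x^2 + 11*x + 30)/(9*x^2 + 12*x + 4)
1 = 1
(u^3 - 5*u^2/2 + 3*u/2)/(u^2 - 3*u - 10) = u*(-2*u^2 + 5*u - 3)/(2*(-u^2 + 3*u + 10))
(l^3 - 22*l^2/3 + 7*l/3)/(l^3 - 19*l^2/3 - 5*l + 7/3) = l/(l + 1)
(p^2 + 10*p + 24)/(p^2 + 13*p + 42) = (p + 4)/(p + 7)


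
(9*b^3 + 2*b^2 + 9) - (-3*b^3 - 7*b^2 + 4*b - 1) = 12*b^3 + 9*b^2 - 4*b + 10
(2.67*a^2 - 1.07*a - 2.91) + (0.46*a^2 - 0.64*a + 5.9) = 3.13*a^2 - 1.71*a + 2.99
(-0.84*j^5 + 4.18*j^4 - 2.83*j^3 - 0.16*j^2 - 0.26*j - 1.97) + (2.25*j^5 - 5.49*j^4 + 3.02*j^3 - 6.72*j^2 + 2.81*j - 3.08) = 1.41*j^5 - 1.31*j^4 + 0.19*j^3 - 6.88*j^2 + 2.55*j - 5.05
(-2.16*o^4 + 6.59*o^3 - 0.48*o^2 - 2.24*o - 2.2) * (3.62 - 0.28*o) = 0.6048*o^5 - 9.6644*o^4 + 23.9902*o^3 - 1.1104*o^2 - 7.4928*o - 7.964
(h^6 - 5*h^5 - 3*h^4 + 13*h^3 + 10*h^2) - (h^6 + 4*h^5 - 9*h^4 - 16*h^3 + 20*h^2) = -9*h^5 + 6*h^4 + 29*h^3 - 10*h^2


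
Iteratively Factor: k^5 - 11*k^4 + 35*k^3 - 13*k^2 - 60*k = (k - 4)*(k^4 - 7*k^3 + 7*k^2 + 15*k) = (k - 4)*(k + 1)*(k^3 - 8*k^2 + 15*k) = (k - 4)*(k - 3)*(k + 1)*(k^2 - 5*k) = k*(k - 4)*(k - 3)*(k + 1)*(k - 5)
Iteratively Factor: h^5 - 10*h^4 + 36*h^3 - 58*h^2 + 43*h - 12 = (h - 3)*(h^4 - 7*h^3 + 15*h^2 - 13*h + 4) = (h - 4)*(h - 3)*(h^3 - 3*h^2 + 3*h - 1) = (h - 4)*(h - 3)*(h - 1)*(h^2 - 2*h + 1) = (h - 4)*(h - 3)*(h - 1)^2*(h - 1)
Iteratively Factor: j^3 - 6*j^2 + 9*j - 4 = (j - 1)*(j^2 - 5*j + 4) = (j - 1)^2*(j - 4)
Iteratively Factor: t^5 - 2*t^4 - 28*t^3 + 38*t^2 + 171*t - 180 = (t - 1)*(t^4 - t^3 - 29*t^2 + 9*t + 180) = (t - 5)*(t - 1)*(t^3 + 4*t^2 - 9*t - 36) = (t - 5)*(t - 3)*(t - 1)*(t^2 + 7*t + 12) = (t - 5)*(t - 3)*(t - 1)*(t + 3)*(t + 4)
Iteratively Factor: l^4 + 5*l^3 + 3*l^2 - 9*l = (l - 1)*(l^3 + 6*l^2 + 9*l) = (l - 1)*(l + 3)*(l^2 + 3*l) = l*(l - 1)*(l + 3)*(l + 3)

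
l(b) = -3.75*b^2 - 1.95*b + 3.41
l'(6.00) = -46.95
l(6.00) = -143.29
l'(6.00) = -46.95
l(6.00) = -143.29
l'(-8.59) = 62.48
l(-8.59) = -256.54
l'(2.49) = -20.62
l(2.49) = -24.70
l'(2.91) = -23.78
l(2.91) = -34.02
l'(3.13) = -25.42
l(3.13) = -39.43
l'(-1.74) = 11.10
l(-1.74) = -4.55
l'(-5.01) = 35.62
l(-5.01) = -80.95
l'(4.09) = -32.62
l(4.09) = -67.30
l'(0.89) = -8.62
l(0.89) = -1.30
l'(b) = -7.5*b - 1.95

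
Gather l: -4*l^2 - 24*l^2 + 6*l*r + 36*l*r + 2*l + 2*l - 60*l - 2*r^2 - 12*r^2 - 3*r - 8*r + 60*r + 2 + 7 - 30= -28*l^2 + l*(42*r - 56) - 14*r^2 + 49*r - 21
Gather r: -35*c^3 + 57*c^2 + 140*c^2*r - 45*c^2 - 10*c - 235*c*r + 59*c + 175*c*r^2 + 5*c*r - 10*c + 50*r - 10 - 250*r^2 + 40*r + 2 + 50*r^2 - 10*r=-35*c^3 + 12*c^2 + 39*c + r^2*(175*c - 200) + r*(140*c^2 - 230*c + 80) - 8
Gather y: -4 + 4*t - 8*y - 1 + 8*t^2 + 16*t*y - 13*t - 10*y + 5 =8*t^2 - 9*t + y*(16*t - 18)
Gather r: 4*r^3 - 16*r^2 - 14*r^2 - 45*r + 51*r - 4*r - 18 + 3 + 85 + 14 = 4*r^3 - 30*r^2 + 2*r + 84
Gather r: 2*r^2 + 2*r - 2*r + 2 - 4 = 2*r^2 - 2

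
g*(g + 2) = g^2 + 2*g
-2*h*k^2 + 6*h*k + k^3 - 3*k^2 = k*(-2*h + k)*(k - 3)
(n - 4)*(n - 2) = n^2 - 6*n + 8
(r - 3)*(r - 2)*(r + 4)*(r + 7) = r^4 + 6*r^3 - 21*r^2 - 74*r + 168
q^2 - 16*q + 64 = (q - 8)^2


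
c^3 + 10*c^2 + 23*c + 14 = (c + 1)*(c + 2)*(c + 7)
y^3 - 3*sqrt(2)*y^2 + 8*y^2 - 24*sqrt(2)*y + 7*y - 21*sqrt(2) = (y + 1)*(y + 7)*(y - 3*sqrt(2))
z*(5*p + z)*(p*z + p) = 5*p^2*z^2 + 5*p^2*z + p*z^3 + p*z^2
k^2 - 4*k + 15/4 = (k - 5/2)*(k - 3/2)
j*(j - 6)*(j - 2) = j^3 - 8*j^2 + 12*j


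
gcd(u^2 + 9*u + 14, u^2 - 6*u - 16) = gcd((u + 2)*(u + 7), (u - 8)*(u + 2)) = u + 2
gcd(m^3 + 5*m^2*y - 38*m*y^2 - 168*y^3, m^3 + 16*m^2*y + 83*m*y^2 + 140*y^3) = m^2 + 11*m*y + 28*y^2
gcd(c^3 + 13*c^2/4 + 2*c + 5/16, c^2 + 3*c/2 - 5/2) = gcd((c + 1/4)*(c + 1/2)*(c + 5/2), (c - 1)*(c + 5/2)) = c + 5/2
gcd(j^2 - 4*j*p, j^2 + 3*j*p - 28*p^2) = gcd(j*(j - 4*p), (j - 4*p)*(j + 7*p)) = -j + 4*p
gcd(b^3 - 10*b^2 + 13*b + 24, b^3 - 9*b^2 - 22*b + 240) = b - 8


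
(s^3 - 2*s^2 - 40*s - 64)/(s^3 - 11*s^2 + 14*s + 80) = (s + 4)/(s - 5)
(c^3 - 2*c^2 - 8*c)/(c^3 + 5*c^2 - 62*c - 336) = c*(c^2 - 2*c - 8)/(c^3 + 5*c^2 - 62*c - 336)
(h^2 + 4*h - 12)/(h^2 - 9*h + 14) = (h + 6)/(h - 7)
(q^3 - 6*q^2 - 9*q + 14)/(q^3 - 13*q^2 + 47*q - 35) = (q + 2)/(q - 5)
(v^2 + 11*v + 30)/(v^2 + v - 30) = (v + 5)/(v - 5)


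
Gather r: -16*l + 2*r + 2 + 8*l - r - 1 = -8*l + r + 1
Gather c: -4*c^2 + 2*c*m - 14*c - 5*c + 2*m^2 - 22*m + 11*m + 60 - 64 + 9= -4*c^2 + c*(2*m - 19) + 2*m^2 - 11*m + 5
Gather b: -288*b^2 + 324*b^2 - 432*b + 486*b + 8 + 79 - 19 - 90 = 36*b^2 + 54*b - 22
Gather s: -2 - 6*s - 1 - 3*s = -9*s - 3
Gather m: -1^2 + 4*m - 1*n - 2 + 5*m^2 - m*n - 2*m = 5*m^2 + m*(2 - n) - n - 3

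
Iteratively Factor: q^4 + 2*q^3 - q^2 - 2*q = (q + 1)*(q^3 + q^2 - 2*q) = (q + 1)*(q + 2)*(q^2 - q) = q*(q + 1)*(q + 2)*(q - 1)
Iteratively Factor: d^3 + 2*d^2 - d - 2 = (d + 1)*(d^2 + d - 2) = (d - 1)*(d + 1)*(d + 2)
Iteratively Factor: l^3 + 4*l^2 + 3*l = (l + 1)*(l^2 + 3*l) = (l + 1)*(l + 3)*(l)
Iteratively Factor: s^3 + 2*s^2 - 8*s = (s)*(s^2 + 2*s - 8) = s*(s - 2)*(s + 4)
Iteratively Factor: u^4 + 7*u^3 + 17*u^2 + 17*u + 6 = (u + 3)*(u^3 + 4*u^2 + 5*u + 2) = (u + 1)*(u + 3)*(u^2 + 3*u + 2) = (u + 1)*(u + 2)*(u + 3)*(u + 1)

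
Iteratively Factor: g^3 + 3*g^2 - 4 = (g + 2)*(g^2 + g - 2) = (g + 2)^2*(g - 1)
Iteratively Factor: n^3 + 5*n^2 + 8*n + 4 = (n + 2)*(n^2 + 3*n + 2) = (n + 1)*(n + 2)*(n + 2)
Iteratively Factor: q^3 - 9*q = (q + 3)*(q^2 - 3*q) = q*(q + 3)*(q - 3)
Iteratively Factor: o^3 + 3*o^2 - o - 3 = (o + 1)*(o^2 + 2*o - 3) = (o - 1)*(o + 1)*(o + 3)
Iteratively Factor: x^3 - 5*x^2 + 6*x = (x)*(x^2 - 5*x + 6) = x*(x - 3)*(x - 2)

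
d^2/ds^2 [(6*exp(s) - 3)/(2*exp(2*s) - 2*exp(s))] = 3*(2*exp(3*s) - 2*exp(2*s) + 3*exp(s) - 1)*exp(-s)/(2*(exp(3*s) - 3*exp(2*s) + 3*exp(s) - 1))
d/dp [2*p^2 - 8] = 4*p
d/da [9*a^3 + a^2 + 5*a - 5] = 27*a^2 + 2*a + 5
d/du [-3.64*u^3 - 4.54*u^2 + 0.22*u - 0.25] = -10.92*u^2 - 9.08*u + 0.22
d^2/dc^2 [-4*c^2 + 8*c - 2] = -8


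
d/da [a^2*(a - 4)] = a*(3*a - 8)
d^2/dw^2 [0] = 0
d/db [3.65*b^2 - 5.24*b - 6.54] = 7.3*b - 5.24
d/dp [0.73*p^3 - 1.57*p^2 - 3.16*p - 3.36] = 2.19*p^2 - 3.14*p - 3.16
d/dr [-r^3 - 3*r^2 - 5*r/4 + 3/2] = -3*r^2 - 6*r - 5/4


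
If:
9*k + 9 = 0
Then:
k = -1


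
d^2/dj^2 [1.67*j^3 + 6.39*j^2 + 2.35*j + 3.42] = 10.02*j + 12.78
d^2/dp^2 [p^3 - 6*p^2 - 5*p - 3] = 6*p - 12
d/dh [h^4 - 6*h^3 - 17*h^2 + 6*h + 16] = 4*h^3 - 18*h^2 - 34*h + 6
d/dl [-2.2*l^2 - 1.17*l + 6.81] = -4.4*l - 1.17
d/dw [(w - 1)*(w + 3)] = 2*w + 2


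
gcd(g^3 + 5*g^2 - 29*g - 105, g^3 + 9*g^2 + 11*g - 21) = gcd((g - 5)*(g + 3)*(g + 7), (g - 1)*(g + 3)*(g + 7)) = g^2 + 10*g + 21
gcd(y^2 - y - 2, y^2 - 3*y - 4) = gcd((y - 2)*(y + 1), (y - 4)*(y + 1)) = y + 1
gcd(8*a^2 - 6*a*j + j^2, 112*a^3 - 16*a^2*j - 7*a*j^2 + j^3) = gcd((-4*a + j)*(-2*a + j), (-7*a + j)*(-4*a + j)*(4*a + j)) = 4*a - j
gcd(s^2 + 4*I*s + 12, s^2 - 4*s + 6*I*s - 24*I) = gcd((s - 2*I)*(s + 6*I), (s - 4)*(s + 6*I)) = s + 6*I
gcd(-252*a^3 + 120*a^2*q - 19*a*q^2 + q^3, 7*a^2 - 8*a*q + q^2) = -7*a + q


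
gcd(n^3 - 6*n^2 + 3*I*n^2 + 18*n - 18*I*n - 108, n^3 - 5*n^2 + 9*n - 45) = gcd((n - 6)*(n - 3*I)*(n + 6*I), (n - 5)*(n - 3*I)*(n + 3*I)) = n - 3*I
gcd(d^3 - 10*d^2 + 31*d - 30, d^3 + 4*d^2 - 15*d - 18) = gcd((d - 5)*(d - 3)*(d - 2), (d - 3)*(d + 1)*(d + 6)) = d - 3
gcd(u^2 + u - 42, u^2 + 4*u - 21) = u + 7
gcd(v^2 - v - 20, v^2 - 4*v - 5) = v - 5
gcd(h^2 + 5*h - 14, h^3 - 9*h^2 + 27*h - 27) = 1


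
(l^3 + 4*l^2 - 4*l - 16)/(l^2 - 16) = (l^2 - 4)/(l - 4)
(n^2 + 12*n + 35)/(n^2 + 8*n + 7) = (n + 5)/(n + 1)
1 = 1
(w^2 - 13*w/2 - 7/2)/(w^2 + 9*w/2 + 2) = (w - 7)/(w + 4)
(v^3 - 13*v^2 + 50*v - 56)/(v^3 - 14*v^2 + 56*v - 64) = (v - 7)/(v - 8)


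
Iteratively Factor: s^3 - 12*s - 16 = (s - 4)*(s^2 + 4*s + 4) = (s - 4)*(s + 2)*(s + 2)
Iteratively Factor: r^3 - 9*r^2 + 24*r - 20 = (r - 5)*(r^2 - 4*r + 4) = (r - 5)*(r - 2)*(r - 2)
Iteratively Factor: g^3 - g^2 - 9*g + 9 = (g - 1)*(g^2 - 9) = (g - 3)*(g - 1)*(g + 3)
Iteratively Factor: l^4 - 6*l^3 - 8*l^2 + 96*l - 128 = (l - 2)*(l^3 - 4*l^2 - 16*l + 64) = (l - 4)*(l - 2)*(l^2 - 16) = (l - 4)*(l - 2)*(l + 4)*(l - 4)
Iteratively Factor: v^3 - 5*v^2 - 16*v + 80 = (v - 4)*(v^2 - v - 20) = (v - 4)*(v + 4)*(v - 5)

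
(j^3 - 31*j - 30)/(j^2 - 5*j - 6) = j + 5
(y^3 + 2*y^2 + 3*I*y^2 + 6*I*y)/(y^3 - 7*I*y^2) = (y^2 + y*(2 + 3*I) + 6*I)/(y*(y - 7*I))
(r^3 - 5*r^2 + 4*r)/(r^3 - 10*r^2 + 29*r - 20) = r/(r - 5)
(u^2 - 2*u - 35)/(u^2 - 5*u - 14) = (u + 5)/(u + 2)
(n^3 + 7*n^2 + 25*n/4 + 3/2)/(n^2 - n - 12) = (n^3 + 7*n^2 + 25*n/4 + 3/2)/(n^2 - n - 12)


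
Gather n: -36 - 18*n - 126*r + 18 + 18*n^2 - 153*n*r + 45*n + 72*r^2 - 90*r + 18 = 18*n^2 + n*(27 - 153*r) + 72*r^2 - 216*r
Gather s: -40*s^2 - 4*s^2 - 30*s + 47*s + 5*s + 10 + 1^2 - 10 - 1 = -44*s^2 + 22*s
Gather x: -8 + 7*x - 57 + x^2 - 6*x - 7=x^2 + x - 72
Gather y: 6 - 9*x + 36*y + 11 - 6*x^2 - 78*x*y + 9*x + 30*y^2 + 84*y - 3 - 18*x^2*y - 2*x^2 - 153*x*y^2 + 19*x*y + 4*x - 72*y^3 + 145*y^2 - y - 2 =-8*x^2 + 4*x - 72*y^3 + y^2*(175 - 153*x) + y*(-18*x^2 - 59*x + 119) + 12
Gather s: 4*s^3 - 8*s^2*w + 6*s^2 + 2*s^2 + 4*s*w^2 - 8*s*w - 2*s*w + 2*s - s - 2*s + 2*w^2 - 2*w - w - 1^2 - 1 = 4*s^3 + s^2*(8 - 8*w) + s*(4*w^2 - 10*w - 1) + 2*w^2 - 3*w - 2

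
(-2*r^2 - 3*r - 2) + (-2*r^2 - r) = -4*r^2 - 4*r - 2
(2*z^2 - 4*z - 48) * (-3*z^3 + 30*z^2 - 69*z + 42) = -6*z^5 + 72*z^4 - 114*z^3 - 1080*z^2 + 3144*z - 2016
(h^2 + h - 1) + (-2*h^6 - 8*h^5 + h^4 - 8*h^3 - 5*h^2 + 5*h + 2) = -2*h^6 - 8*h^5 + h^4 - 8*h^3 - 4*h^2 + 6*h + 1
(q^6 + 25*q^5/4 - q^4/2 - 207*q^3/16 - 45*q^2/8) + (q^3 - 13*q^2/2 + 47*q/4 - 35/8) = q^6 + 25*q^5/4 - q^4/2 - 191*q^3/16 - 97*q^2/8 + 47*q/4 - 35/8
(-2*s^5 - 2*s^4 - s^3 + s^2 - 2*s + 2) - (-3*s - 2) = -2*s^5 - 2*s^4 - s^3 + s^2 + s + 4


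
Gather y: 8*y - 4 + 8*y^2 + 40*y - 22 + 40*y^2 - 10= 48*y^2 + 48*y - 36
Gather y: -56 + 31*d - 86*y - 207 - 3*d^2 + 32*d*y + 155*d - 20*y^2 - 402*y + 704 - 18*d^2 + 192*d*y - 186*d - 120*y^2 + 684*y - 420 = -21*d^2 - 140*y^2 + y*(224*d + 196) + 21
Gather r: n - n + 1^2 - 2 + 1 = 0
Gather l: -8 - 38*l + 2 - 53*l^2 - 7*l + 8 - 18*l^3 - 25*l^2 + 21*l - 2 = -18*l^3 - 78*l^2 - 24*l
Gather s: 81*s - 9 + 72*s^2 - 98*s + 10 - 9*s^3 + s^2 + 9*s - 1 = -9*s^3 + 73*s^2 - 8*s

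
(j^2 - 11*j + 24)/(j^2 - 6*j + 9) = (j - 8)/(j - 3)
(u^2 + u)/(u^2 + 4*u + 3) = u/(u + 3)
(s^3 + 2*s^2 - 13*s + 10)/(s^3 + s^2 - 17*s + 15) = (s - 2)/(s - 3)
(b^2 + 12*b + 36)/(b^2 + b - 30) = (b + 6)/(b - 5)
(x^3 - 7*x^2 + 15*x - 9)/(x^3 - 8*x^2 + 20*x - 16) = (x^3 - 7*x^2 + 15*x - 9)/(x^3 - 8*x^2 + 20*x - 16)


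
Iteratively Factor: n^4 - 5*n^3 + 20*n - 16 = (n - 2)*(n^3 - 3*n^2 - 6*n + 8) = (n - 2)*(n + 2)*(n^2 - 5*n + 4) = (n - 4)*(n - 2)*(n + 2)*(n - 1)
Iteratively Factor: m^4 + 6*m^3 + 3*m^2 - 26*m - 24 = (m + 1)*(m^3 + 5*m^2 - 2*m - 24) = (m + 1)*(m + 4)*(m^2 + m - 6) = (m + 1)*(m + 3)*(m + 4)*(m - 2)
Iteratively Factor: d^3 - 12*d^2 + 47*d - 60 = (d - 4)*(d^2 - 8*d + 15) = (d - 5)*(d - 4)*(d - 3)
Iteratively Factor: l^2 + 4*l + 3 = (l + 3)*(l + 1)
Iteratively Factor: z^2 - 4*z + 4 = (z - 2)*(z - 2)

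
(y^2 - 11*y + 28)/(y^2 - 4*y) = (y - 7)/y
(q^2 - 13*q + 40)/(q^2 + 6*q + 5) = (q^2 - 13*q + 40)/(q^2 + 6*q + 5)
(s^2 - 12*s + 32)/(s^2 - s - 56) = (s - 4)/(s + 7)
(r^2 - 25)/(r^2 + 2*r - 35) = (r + 5)/(r + 7)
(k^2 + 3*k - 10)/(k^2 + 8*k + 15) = (k - 2)/(k + 3)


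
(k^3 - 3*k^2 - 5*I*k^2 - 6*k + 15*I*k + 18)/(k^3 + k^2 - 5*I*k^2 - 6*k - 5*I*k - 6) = (k - 3)/(k + 1)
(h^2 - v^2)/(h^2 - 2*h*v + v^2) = (-h - v)/(-h + v)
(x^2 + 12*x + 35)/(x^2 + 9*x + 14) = (x + 5)/(x + 2)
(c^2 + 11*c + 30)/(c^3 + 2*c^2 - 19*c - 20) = (c + 6)/(c^2 - 3*c - 4)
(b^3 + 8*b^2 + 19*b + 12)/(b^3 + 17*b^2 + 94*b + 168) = (b^2 + 4*b + 3)/(b^2 + 13*b + 42)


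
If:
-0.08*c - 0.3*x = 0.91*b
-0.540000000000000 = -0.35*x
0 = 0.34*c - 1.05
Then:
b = -0.78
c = 3.09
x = 1.54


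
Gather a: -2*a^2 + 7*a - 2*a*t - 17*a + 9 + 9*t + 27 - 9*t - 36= -2*a^2 + a*(-2*t - 10)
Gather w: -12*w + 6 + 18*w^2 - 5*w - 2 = 18*w^2 - 17*w + 4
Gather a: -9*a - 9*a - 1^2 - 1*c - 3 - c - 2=-18*a - 2*c - 6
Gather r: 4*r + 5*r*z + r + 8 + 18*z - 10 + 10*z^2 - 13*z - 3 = r*(5*z + 5) + 10*z^2 + 5*z - 5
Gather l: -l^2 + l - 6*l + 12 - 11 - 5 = -l^2 - 5*l - 4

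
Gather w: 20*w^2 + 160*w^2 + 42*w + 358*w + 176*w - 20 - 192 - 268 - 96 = 180*w^2 + 576*w - 576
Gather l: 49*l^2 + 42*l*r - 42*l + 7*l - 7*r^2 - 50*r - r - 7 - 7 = 49*l^2 + l*(42*r - 35) - 7*r^2 - 51*r - 14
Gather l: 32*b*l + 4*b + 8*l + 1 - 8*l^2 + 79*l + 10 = 4*b - 8*l^2 + l*(32*b + 87) + 11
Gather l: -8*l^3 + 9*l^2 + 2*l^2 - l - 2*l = -8*l^3 + 11*l^2 - 3*l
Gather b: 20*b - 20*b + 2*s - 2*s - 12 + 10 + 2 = 0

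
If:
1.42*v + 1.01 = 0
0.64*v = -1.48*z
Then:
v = -0.71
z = 0.31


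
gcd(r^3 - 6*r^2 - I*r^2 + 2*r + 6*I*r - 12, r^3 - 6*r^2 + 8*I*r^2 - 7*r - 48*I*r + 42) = r^2 + r*(-6 + I) - 6*I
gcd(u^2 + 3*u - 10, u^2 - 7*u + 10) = u - 2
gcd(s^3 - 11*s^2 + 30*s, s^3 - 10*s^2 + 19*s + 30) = s^2 - 11*s + 30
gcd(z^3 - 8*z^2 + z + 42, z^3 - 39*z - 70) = z^2 - 5*z - 14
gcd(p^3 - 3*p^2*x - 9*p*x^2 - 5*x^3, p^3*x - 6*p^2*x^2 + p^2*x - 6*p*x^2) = 1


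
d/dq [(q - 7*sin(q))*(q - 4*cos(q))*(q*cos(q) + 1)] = -(q - 7*sin(q))*(q - 4*cos(q))*(q*sin(q) - cos(q)) + (q - 7*sin(q))*(q*cos(q) + 1)*(4*sin(q) + 1) - (q - 4*cos(q))*(q*cos(q) + 1)*(7*cos(q) - 1)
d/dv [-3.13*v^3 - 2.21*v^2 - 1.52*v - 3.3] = -9.39*v^2 - 4.42*v - 1.52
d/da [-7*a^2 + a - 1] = 1 - 14*a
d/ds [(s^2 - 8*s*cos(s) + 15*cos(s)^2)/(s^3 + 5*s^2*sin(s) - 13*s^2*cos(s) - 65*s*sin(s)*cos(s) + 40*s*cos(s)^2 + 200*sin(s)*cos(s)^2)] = (-5*sqrt(2)*s^2*sin(s + pi/4) - s^2 + 6*s*cos(s) + 40*s*cos(2*s) + 15*s - 25*sin(2*s)/2 - 90*cos(s) - 12*cos(2*s) - 30*cos(3*s) - 12)/((s + 5*sin(s))^2*(s - 8*cos(s))^2)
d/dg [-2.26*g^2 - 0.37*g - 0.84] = -4.52*g - 0.37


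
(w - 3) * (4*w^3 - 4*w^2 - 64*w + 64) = 4*w^4 - 16*w^3 - 52*w^2 + 256*w - 192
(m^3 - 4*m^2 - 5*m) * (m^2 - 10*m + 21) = m^5 - 14*m^4 + 56*m^3 - 34*m^2 - 105*m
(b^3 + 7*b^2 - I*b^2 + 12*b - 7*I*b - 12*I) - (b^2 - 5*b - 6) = b^3 + 6*b^2 - I*b^2 + 17*b - 7*I*b + 6 - 12*I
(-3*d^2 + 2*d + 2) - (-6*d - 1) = -3*d^2 + 8*d + 3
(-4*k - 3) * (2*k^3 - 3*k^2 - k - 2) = -8*k^4 + 6*k^3 + 13*k^2 + 11*k + 6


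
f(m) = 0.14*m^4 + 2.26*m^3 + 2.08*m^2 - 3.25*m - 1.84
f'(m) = 0.56*m^3 + 6.78*m^2 + 4.16*m - 3.25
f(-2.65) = -13.77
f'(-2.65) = 22.92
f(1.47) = 5.71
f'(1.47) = 19.29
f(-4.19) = -74.80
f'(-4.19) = 57.16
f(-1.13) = 1.46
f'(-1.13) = -0.10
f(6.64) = 1002.06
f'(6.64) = 487.24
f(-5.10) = -136.24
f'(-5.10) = 77.60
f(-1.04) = 1.41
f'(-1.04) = -0.87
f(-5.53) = -171.53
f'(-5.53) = 86.38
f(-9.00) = -533.11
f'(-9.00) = 100.25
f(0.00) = -1.84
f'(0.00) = -3.25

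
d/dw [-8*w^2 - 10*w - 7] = -16*w - 10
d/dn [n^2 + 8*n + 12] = 2*n + 8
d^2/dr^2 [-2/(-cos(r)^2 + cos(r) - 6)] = 2*(4*sin(r)^4 + 21*sin(r)^2 + 39*cos(r)/4 - 3*cos(3*r)/4 - 15)/(sin(r)^2 + cos(r) - 7)^3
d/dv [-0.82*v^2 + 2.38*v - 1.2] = 2.38 - 1.64*v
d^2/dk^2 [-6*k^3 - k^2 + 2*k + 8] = -36*k - 2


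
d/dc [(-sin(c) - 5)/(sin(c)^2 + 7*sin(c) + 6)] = (sin(c)^2 + 10*sin(c) + 29)*cos(c)/(sin(c)^2 + 7*sin(c) + 6)^2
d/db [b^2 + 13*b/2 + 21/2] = 2*b + 13/2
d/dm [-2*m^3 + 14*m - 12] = 14 - 6*m^2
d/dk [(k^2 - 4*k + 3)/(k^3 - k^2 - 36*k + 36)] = (-k^2 + 6*k - 36)/(k^4 - 72*k^2 + 1296)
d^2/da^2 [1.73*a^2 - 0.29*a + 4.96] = 3.46000000000000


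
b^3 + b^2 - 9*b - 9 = (b - 3)*(b + 1)*(b + 3)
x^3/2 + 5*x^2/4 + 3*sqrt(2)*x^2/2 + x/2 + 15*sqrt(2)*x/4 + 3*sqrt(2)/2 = (x/2 + 1)*(x + 1/2)*(x + 3*sqrt(2))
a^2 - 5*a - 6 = (a - 6)*(a + 1)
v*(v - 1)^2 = v^3 - 2*v^2 + v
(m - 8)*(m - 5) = m^2 - 13*m + 40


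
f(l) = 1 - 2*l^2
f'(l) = -4*l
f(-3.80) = -27.88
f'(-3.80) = 15.20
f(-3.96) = -30.36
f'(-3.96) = 15.84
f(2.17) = -8.42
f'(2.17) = -8.68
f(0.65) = 0.16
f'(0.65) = -2.60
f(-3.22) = -19.74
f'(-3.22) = 12.88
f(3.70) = -26.38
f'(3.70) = -14.80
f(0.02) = 1.00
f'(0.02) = -0.08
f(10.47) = -218.24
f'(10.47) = -41.88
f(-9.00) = -161.00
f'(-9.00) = 36.00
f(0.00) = 1.00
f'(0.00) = 0.00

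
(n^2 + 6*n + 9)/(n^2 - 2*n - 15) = (n + 3)/(n - 5)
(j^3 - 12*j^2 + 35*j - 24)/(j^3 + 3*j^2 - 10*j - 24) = (j^2 - 9*j + 8)/(j^2 + 6*j + 8)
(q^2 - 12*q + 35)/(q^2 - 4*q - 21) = (q - 5)/(q + 3)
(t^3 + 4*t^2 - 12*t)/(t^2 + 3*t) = (t^2 + 4*t - 12)/(t + 3)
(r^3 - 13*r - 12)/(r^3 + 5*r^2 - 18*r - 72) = (r + 1)/(r + 6)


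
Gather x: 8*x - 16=8*x - 16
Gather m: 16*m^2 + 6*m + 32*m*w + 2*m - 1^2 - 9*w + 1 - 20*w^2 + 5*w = 16*m^2 + m*(32*w + 8) - 20*w^2 - 4*w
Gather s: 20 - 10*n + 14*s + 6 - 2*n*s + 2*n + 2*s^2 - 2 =-8*n + 2*s^2 + s*(14 - 2*n) + 24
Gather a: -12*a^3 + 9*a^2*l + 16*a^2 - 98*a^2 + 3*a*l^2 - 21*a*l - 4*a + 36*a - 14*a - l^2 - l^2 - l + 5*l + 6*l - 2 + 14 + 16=-12*a^3 + a^2*(9*l - 82) + a*(3*l^2 - 21*l + 18) - 2*l^2 + 10*l + 28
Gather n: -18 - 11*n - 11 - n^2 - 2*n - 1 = -n^2 - 13*n - 30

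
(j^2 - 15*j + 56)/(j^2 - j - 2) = (-j^2 + 15*j - 56)/(-j^2 + j + 2)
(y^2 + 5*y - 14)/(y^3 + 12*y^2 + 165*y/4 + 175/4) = 4*(y - 2)/(4*y^2 + 20*y + 25)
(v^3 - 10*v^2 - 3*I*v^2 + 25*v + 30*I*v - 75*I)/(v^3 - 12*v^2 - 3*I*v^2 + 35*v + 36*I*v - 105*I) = (v - 5)/(v - 7)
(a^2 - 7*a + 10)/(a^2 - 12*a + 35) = (a - 2)/(a - 7)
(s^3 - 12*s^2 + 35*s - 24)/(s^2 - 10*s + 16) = (s^2 - 4*s + 3)/(s - 2)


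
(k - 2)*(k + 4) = k^2 + 2*k - 8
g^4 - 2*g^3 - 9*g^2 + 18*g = g*(g - 3)*(g - 2)*(g + 3)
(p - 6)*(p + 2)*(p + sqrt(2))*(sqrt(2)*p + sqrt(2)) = sqrt(2)*p^4 - 3*sqrt(2)*p^3 + 2*p^3 - 16*sqrt(2)*p^2 - 6*p^2 - 32*p - 12*sqrt(2)*p - 24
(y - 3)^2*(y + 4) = y^3 - 2*y^2 - 15*y + 36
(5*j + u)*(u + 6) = 5*j*u + 30*j + u^2 + 6*u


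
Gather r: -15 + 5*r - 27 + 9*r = 14*r - 42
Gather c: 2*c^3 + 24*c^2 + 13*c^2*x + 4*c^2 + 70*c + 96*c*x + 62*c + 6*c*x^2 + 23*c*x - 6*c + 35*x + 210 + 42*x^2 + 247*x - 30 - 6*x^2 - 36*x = 2*c^3 + c^2*(13*x + 28) + c*(6*x^2 + 119*x + 126) + 36*x^2 + 246*x + 180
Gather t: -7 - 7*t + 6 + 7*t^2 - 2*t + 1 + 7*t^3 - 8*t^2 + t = 7*t^3 - t^2 - 8*t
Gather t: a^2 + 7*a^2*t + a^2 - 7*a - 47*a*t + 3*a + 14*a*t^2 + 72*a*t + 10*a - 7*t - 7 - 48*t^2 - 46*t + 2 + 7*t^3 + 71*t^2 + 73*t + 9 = 2*a^2 + 6*a + 7*t^3 + t^2*(14*a + 23) + t*(7*a^2 + 25*a + 20) + 4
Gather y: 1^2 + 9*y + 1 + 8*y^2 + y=8*y^2 + 10*y + 2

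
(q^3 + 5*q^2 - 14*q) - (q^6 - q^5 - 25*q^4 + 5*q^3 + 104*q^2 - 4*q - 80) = -q^6 + q^5 + 25*q^4 - 4*q^3 - 99*q^2 - 10*q + 80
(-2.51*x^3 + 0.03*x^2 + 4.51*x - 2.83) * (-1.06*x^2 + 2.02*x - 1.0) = 2.6606*x^5 - 5.102*x^4 - 2.21*x^3 + 12.08*x^2 - 10.2266*x + 2.83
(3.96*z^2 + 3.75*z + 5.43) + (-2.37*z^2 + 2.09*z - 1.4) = 1.59*z^2 + 5.84*z + 4.03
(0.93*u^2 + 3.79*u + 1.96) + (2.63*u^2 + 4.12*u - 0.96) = 3.56*u^2 + 7.91*u + 1.0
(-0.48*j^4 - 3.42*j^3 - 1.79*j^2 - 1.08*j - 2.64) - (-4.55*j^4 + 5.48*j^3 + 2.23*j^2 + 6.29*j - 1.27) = 4.07*j^4 - 8.9*j^3 - 4.02*j^2 - 7.37*j - 1.37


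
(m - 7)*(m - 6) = m^2 - 13*m + 42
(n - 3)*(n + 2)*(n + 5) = n^3 + 4*n^2 - 11*n - 30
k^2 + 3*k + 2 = (k + 1)*(k + 2)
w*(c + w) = c*w + w^2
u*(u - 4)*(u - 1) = u^3 - 5*u^2 + 4*u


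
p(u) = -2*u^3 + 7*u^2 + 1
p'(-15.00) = -1560.00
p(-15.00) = 8326.00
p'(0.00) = 0.00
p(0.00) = 1.00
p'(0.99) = 7.98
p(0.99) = 5.92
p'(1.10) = 8.14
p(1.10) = 6.81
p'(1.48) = 7.58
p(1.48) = 9.85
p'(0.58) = 6.10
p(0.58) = 2.96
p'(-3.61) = -128.73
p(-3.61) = 186.32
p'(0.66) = 6.63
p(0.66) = 3.47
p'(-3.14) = -103.12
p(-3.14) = 131.94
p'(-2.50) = -72.50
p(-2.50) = 76.00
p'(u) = -6*u^2 + 14*u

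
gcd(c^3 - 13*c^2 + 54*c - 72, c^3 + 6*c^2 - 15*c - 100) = c - 4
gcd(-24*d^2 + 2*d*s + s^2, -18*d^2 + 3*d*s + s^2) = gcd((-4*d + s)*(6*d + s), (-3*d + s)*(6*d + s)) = 6*d + s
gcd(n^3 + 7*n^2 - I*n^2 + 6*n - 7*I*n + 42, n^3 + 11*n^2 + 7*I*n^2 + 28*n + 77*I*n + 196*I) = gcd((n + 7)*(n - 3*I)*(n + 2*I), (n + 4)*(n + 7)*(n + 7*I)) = n + 7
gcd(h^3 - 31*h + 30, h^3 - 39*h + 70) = h - 5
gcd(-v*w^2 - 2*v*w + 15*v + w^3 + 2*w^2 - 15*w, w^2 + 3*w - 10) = w + 5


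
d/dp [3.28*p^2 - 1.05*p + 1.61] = 6.56*p - 1.05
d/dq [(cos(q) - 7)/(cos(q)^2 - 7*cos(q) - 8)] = (cos(q)^2 - 14*cos(q) + 57)*sin(q)/(sin(q)^2 + 7*cos(q) + 7)^2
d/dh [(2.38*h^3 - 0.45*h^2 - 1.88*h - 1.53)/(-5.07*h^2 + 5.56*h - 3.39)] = (-12.0666*h^4 + 26.4656*h^3 - 36.2382*h^2 - 12.4632*h + 14.88)/(25.7049*h^4 - 56.3784*h^3 + 65.2882*h^2 - 37.6968*h + 11.4921)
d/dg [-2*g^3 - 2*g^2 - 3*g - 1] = -6*g^2 - 4*g - 3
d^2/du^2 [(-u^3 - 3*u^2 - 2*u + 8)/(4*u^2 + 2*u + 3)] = 158*(6*u^2 + 3*u - 1)/(64*u^6 + 96*u^5 + 192*u^4 + 152*u^3 + 144*u^2 + 54*u + 27)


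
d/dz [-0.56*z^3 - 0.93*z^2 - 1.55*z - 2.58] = -1.68*z^2 - 1.86*z - 1.55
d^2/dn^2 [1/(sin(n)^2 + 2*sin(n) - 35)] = 2*(-2*sin(n)^4 - 3*sin(n)^3 - 69*sin(n)^2 - 29*sin(n) + 39)/(sin(n)^2 + 2*sin(n) - 35)^3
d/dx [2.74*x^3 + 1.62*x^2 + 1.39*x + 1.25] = 8.22*x^2 + 3.24*x + 1.39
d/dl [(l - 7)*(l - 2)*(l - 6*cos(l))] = (l - 7)*(l - 2)*(6*sin(l) + 1) + (l - 7)*(l - 6*cos(l)) + (l - 2)*(l - 6*cos(l))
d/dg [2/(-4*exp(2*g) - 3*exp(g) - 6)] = (16*exp(g) + 6)*exp(g)/(4*exp(2*g) + 3*exp(g) + 6)^2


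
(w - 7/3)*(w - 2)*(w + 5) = w^3 + 2*w^2/3 - 17*w + 70/3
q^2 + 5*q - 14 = (q - 2)*(q + 7)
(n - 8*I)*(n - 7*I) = n^2 - 15*I*n - 56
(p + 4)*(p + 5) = p^2 + 9*p + 20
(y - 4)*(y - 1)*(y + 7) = y^3 + 2*y^2 - 31*y + 28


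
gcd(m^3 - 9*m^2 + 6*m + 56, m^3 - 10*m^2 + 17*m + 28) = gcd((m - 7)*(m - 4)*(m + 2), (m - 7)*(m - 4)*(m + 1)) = m^2 - 11*m + 28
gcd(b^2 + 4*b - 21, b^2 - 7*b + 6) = 1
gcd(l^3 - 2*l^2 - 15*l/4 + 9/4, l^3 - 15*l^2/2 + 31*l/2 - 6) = l^2 - 7*l/2 + 3/2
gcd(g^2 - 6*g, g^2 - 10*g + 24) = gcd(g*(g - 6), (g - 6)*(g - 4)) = g - 6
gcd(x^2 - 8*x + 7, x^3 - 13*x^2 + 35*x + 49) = x - 7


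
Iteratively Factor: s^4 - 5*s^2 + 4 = (s + 1)*(s^3 - s^2 - 4*s + 4) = (s + 1)*(s + 2)*(s^2 - 3*s + 2) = (s - 2)*(s + 1)*(s + 2)*(s - 1)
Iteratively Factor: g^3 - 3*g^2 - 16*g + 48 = (g - 3)*(g^2 - 16) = (g - 4)*(g - 3)*(g + 4)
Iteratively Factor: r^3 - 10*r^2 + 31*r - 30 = (r - 3)*(r^2 - 7*r + 10) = (r - 5)*(r - 3)*(r - 2)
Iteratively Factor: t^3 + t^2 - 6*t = (t)*(t^2 + t - 6) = t*(t - 2)*(t + 3)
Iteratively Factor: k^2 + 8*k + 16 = (k + 4)*(k + 4)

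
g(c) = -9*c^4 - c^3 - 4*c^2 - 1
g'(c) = -36*c^3 - 3*c^2 - 8*c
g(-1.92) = -130.97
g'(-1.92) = 259.10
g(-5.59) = -8739.31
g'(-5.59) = 6239.34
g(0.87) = -9.84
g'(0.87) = -32.94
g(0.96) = -13.22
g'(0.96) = -42.30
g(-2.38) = -298.95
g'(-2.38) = 487.37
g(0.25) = -1.30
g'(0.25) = -2.75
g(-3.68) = -1655.90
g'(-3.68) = 1782.91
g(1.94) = -150.84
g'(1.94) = -289.66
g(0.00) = -1.00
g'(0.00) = 0.00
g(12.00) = -188929.00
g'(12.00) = -62736.00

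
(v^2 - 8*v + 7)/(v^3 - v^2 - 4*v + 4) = (v - 7)/(v^2 - 4)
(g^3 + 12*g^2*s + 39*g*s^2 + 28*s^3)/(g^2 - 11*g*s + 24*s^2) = (g^3 + 12*g^2*s + 39*g*s^2 + 28*s^3)/(g^2 - 11*g*s + 24*s^2)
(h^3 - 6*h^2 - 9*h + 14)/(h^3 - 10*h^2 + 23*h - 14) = (h + 2)/(h - 2)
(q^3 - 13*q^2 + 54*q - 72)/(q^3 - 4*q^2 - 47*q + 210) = (q^2 - 7*q + 12)/(q^2 + 2*q - 35)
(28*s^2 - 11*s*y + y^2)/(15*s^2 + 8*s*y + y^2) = (28*s^2 - 11*s*y + y^2)/(15*s^2 + 8*s*y + y^2)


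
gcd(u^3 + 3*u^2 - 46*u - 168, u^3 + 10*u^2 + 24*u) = u^2 + 10*u + 24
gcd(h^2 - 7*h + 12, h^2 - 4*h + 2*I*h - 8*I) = h - 4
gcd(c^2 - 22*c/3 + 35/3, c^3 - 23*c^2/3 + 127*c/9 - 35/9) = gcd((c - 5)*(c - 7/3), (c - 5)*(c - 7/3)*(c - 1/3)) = c^2 - 22*c/3 + 35/3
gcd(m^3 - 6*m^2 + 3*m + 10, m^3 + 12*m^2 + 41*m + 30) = m + 1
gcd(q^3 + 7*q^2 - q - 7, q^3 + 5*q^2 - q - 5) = q^2 - 1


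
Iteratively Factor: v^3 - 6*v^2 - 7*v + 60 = (v - 4)*(v^2 - 2*v - 15) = (v - 5)*(v - 4)*(v + 3)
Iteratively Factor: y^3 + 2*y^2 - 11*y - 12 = (y + 1)*(y^2 + y - 12) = (y + 1)*(y + 4)*(y - 3)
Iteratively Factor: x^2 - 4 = (x - 2)*(x + 2)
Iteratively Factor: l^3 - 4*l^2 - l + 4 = (l + 1)*(l^2 - 5*l + 4) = (l - 4)*(l + 1)*(l - 1)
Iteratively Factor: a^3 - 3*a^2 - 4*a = (a)*(a^2 - 3*a - 4) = a*(a - 4)*(a + 1)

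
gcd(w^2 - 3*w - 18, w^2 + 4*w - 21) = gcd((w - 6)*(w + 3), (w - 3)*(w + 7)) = 1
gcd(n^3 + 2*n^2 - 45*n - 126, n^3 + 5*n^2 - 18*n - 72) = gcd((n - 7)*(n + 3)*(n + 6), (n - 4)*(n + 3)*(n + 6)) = n^2 + 9*n + 18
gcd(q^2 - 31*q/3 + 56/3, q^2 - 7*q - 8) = q - 8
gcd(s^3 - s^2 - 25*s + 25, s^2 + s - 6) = 1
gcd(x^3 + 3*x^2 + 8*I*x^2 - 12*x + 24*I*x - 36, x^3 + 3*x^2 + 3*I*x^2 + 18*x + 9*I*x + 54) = x^2 + x*(3 + 6*I) + 18*I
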